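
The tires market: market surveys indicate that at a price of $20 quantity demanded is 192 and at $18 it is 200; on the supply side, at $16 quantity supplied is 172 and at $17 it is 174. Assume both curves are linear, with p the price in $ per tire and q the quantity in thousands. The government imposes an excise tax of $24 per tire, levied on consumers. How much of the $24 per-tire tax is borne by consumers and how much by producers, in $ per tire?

Consumers bear $8 per tire; producers bear $16 per tire.

Demand slope: (200 − 192)/(18 − 20) = -4, so qd = 272 − 4p.
Supply slope: (174 − 172)/(17 − 16) = 2, so qs = 2p + 140.
Before the tax: set 272 − 4p = 2p + 140 → p* = $22, q* = 184.
With the tax collected from consumers, demand (in seller-price terms) shifts: qd = 272 − 4(p + 24).
New equilibrium: consumers pay $30, producers receive $6, q = 152. (Wedge: pb − ps = 24.)
Burden on consumers: $8; on producers: $16. (They sum to $24.)
The less price-elastic side of the market bears the larger share of a per-unit tax.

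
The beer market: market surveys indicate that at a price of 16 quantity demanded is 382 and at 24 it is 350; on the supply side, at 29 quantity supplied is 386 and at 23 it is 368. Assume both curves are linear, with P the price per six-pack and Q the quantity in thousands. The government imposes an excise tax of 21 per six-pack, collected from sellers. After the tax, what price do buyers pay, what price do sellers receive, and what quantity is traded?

Buyers pay 30; sellers receive 9; quantity = 326.

Demand slope: (350 − 382)/(24 − 16) = -4, so Qd = 446 − 4P.
Supply slope: (368 − 386)/(23 − 29) = 3, so Qs = 3P + 299.
Without the tax, 446 − 4P = 3P + 299 gives 7P = 147, so P* = 21 and Q* = 362.
With the tax collected from sellers, supply shifts: Qs = 3(P − 21) + 299.
New equilibrium: buyers pay 30, sellers receive 9, Q = 326. (Wedge: Pb − Ps = 21.)
The less price-elastic side of the market bears the larger share of a per-unit tax.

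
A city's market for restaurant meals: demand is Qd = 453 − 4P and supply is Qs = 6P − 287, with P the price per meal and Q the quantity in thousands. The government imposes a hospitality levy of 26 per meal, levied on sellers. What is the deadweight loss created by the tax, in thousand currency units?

Without the tax, 453 − 4P = 6P − 287 gives 10P = 740, so P* = 74 and Q* = 157.
With the tax collected from sellers, supply shifts: Qs = 6(P − 26) − 287.
Solving gives Q = 94.6 with buyers paying 89.6 and sellers receiving 63.6 (the 26 wedge).
Quantity falls by |ΔQ| = |157 − 94.6| = 62.4.
DWL = ½ · t · |ΔQ| = ½ · 26 · 62.4 = 811.2.

Deadweight loss = 811.2 thousand.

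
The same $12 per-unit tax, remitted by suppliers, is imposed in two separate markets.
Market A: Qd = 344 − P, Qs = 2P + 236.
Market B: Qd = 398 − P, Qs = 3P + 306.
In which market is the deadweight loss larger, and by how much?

Market B, by $6.

Market A: pre-tax P* = $36, Q* = 308; post-tax Q = 300; deadweight loss = $48.
Market B: pre-tax P* = $23, Q* = 375; post-tax Q = 366; deadweight loss = $54.
Difference: $48 vs $54 → market B is larger by $6.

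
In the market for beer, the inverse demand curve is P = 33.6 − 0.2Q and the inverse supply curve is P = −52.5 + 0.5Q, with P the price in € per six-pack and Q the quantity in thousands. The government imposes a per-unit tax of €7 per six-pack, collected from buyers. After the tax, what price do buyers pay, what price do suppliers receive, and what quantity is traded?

Inverting to Q(P) form: Qd = 168 − 5P; Qs = 2P + 105.
Without the tax, 168 − 5P = 2P + 105 gives 7P = 63, so P* = €9 and Q* = 123.
With the tax collected from buyers, demand (in seller-price terms) shifts: Qd = 168 − 5(P + 7).
New equilibrium: buyers pay €11, suppliers receive €4, Q = 113. (Wedge: Pb − Ps = 7.)
The less price-elastic side of the market bears the larger share of a per-unit tax.

Buyers pay €11; suppliers receive €4; quantity = 113.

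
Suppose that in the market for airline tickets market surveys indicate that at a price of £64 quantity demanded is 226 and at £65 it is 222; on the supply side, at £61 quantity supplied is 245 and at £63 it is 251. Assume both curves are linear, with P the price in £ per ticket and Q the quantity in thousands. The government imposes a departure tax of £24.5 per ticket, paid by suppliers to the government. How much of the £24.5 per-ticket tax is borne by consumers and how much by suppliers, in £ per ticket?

Consumers bear £10.5 per ticket; suppliers bear £14 per ticket.

Demand slope: (222 − 226)/(65 − 64) = -4, so Qd = 482 − 4P.
Supply slope: (251 − 245)/(63 − 61) = 3, so Qs = 3P + 62.
Before the tax: set 482 − 4P = 3P + 62 → P* = £60, Q* = 242.
With the tax collected from suppliers, supply shifts: Qs = 3(P − 24.5) + 62.
New equilibrium: consumers pay £70.5, suppliers receive £46, Q = 200. (Wedge: Pb − Ps = 24.5.)
Burden on consumers: £10.5; on suppliers: £14. (They sum to £24.5.)
The less price-elastic side of the market bears the larger share of a per-unit tax.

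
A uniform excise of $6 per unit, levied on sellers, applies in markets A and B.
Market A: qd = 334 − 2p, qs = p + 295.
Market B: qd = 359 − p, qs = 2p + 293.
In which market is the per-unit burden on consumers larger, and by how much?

Market A: pre-tax p* = $13, q* = 308; post-tax q = 304; per-unit burden on consumers = $2.
Market B: pre-tax p* = $22, q* = 337; post-tax q = 333; per-unit burden on consumers = $4.
Difference: $2 vs $4 → market B is larger by $2.

Market B, by $2.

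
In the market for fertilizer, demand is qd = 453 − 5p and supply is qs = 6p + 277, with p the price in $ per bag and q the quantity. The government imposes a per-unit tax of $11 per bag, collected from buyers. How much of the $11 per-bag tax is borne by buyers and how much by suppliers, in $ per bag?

Buyers bear $6 per bag; suppliers bear $5 per bag.

Before the tax: set 453 − 5p = 6p + 277 → p* = $16, q* = 373.
With the tax collected from buyers, demand (in seller-price terms) shifts: qd = 453 − 5(p + 11).
New equilibrium: buyers pay $22, suppliers receive $11, q = 343. (Wedge: pb − ps = 11.)
Burden on buyers: $6; on suppliers: $5. (They sum to $11.)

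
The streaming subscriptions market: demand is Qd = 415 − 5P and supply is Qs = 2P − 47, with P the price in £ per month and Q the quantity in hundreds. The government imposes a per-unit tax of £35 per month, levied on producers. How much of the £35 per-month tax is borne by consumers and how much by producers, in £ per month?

Before the tax: set 415 − 5P = 2P − 47 → P* = £66, Q* = 85.
With the tax collected from producers, supply shifts: Qs = 2(P − 35) − 47.
New equilibrium: consumers pay £76, producers receive £41, Q = 35. (Wedge: Pb − Ps = 35.)
Burden on consumers: £10; on producers: £25. (They sum to £35.)
The less price-elastic side of the market bears the larger share of a per-unit tax.

Consumers bear £10 per month; producers bear £25 per month.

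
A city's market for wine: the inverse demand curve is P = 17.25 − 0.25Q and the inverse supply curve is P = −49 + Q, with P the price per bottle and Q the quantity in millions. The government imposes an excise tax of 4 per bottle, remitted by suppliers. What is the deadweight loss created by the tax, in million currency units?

Deadweight loss = 6.4 million.

Inverting to Q(P) form: Qd = 69 − 4P; Qs = P + 49.
Without the tax, 69 − 4P = P + 49 gives 5P = 20, so P* = 4 and Q* = 53.
With the tax collected from suppliers, supply shifts: Qs = (P − 4) + 49.
New equilibrium: buyers pay 4.8, suppliers receive 0.8, Q = 49.8. (Wedge: Pb − Ps = 4.)
Quantity falls by |ΔQ| = |53 − 49.8| = 3.2.
DWL = ½ · t · |ΔQ| = ½ · 4 · 3.2 = 6.4.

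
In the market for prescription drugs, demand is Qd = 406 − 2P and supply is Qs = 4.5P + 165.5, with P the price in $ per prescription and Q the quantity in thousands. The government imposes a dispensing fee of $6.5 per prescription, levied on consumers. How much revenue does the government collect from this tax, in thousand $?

Tax revenue = $2099.5 thousand.

Before the tax: set 406 − 2P = 4.5P + 165.5 → P* = $37, Q* = 332.
With the tax collected from consumers, demand (in seller-price terms) shifts: Qd = 406 − 2(P + 6.5).
New equilibrium: consumers pay $41.5, producers receive $35, Q = 323. (Wedge: Pb − Ps = 6.5.)
Revenue = t · Q = 6.5 · 323 = $2099.5.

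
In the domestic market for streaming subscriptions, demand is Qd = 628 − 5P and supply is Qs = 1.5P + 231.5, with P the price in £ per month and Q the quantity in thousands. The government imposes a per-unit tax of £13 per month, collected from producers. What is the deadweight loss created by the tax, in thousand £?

Before the tax: set 628 − 5P = 1.5P + 231.5 → P* = £61, Q* = 323.
With the tax collected from producers, supply shifts: Qs = 1.5(P − 13) + 231.5.
New equilibrium: consumers pay £64, producers receive £51, Q = 308. (Wedge: Pb − Ps = 13.)
Quantity falls by |ΔQ| = |323 − 308| = 15.
DWL = ½ · t · |ΔQ| = ½ · 13 · 15 = £97.5.

Deadweight loss = £97.5 thousand.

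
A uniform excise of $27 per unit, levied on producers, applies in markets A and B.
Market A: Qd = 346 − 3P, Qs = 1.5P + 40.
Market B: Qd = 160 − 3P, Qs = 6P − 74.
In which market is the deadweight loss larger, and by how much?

Market B, by $364.5.

Market A: pre-tax P* = $68, Q* = 142; post-tax Q = 115; deadweight loss = $364.5.
Market B: pre-tax P* = $26, Q* = 82; post-tax Q = 28; deadweight loss = $729.
Difference: $364.5 vs $729 → market B is larger by $364.5.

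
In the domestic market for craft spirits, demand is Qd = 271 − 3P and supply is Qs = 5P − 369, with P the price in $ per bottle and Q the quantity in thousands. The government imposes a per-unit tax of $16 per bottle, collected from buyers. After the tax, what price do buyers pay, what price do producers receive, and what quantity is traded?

Buyers pay $90; producers receive $74; quantity = 1.

Before the tax: set 271 − 3P = 5P − 369 → P* = $80, Q* = 31.
With the tax collected from buyers, demand (in seller-price terms) shifts: Qd = 271 − 3(P + 16).
Solving gives Q = 1 with buyers paying $90 and producers receiving $74 (the $16 wedge).
The less price-elastic side of the market bears the larger share of a per-unit tax.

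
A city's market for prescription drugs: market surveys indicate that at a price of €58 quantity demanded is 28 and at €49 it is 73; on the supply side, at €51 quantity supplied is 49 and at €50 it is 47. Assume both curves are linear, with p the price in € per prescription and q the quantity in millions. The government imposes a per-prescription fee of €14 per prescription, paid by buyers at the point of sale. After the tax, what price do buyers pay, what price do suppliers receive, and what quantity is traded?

Demand slope: (73 − 28)/(49 − 58) = -5, so qd = 318 − 5p.
Supply slope: (47 − 49)/(50 − 51) = 2, so qs = 2p − 53.
Before the tax: set 318 − 5p = 2p − 53 → p* = €53, q* = 53.
With the tax collected from buyers, demand (in seller-price terms) shifts: qd = 318 − 5(p + 14).
Solving gives q = 33 with buyers paying €57 and suppliers receiving €43 (the €14 wedge).

Buyers pay €57; suppliers receive €43; quantity = 33.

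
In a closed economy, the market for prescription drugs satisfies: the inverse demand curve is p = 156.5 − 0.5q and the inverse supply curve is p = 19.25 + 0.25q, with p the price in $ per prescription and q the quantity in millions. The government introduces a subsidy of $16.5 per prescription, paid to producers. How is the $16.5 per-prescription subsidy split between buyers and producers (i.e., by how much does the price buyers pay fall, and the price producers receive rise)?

Buyers gain $11 per prescription; producers gain $5.5 per prescription.

Inverting to q(p) form: qd = 313 − 2p; qs = 4p − 77.
Before the subsidy: set 313 − 2p = 4p − 77 → p* = $65, q* = 183.
With a per-unit subsidy paid to producers, each receives p + 16.5 per unit sold, so supply becomes qs = 4(p + 16.5) − 77.
New equilibrium: buyers pay $54, producers receive $70.5, q = 205. (Wedge: pb − ps = −16.5.)
Gain to buyers: $11; to producers: $5.5. (They sum to $16.5.)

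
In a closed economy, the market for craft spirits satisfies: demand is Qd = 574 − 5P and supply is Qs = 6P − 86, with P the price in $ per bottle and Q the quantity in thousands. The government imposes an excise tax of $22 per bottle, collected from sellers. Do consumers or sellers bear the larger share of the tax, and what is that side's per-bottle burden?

Consumers bear the larger share: $12 per bottle.

Without the tax, 574 − 5P = 6P − 86 gives 11P = 660, so P* = $60 and Q* = 274.
With the tax collected from sellers, supply shifts: Qs = 6(P − 22) − 86.
Solving gives Q = 214 with consumers paying $72 and sellers receiving $50 (the $22 wedge).
Per-bottle burden: consumers $12, sellers $10.
Consumers take the larger share because demand is less price-elastic here (demand slope 5 vs supply slope 6).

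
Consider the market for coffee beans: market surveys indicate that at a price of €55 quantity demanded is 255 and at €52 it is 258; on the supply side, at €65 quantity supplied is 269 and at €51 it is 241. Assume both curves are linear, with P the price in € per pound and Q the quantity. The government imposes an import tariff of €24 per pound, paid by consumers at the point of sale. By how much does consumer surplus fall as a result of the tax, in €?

Consumer surplus falls by €3920.

Demand slope: (258 − 255)/(52 − 55) = -1, so Qd = 310 − P.
Supply slope: (241 − 269)/(51 − 65) = 2, so Qs = 2P + 139.
Before the tax: set 310 − P = 2P + 139 → P* = €57, Q* = 253.
With the tax collected from consumers, demand (in seller-price terms) shifts: Qd = 310 − (P + 24).
Solving gives Q = 237 with consumers paying €73 and producers receiving €49 (the €24 wedge).
ΔCS is the trapezoid between Q = 237 and Q = 253 of height €16: ½ · (253 + 237) · 16 = €3920.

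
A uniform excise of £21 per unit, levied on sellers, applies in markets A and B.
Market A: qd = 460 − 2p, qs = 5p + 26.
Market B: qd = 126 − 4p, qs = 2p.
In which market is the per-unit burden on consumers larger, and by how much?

Market A, by £8.

Market A: pre-tax p* = £62, q* = 336; post-tax q = 306; per-unit burden on consumers = £15.
Market B: pre-tax p* = £21, q* = 42; post-tax q = 14; per-unit burden on consumers = £7.
Difference: £15 vs £7 → market A is larger by £8.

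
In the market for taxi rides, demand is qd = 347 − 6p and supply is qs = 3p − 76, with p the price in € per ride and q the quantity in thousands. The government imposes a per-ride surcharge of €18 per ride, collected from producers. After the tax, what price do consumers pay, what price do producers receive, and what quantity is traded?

Before the tax: set 347 − 6p = 3p − 76 → p* = €47, q* = 65.
With the tax collected from producers, supply shifts: qs = 3(p − 18) − 76.
Solving gives q = 29 with consumers paying €53 and producers receiving €35 (the €18 wedge).

Consumers pay €53; producers receive €35; quantity = 29.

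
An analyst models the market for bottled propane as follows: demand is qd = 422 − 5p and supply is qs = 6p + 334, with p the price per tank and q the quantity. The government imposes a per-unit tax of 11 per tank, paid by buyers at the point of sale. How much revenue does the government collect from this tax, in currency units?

Tax revenue = 3872.

Without the tax, 422 − 5p = 6p + 334 gives 11p = 88, so p* = 8 and q* = 382.
With the tax collected from buyers, demand (in seller-price terms) shifts: qd = 422 − 5(p + 11).
New equilibrium: buyers pay 14, suppliers receive 3, q = 352. (Wedge: pb − ps = 11.)
Revenue = t · Q = 11 · 352 = 3872.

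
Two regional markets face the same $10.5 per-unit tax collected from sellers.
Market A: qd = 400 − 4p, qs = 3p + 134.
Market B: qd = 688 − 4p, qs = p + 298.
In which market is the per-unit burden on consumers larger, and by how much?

Market A, by $2.4.

Market A: pre-tax p* = $38, q* = 248; post-tax q = 230; per-unit burden on consumers = $4.5.
Market B: pre-tax p* = $78, q* = 376; post-tax q = 367.6; per-unit burden on consumers = $2.1.
Difference: $4.5 vs $2.1 → market A is larger by $2.4.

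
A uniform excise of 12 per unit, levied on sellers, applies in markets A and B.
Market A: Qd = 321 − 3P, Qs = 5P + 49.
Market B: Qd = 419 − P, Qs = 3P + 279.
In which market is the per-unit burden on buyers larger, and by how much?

Market A: pre-tax P* = 34, Q* = 219; post-tax Q = 196.5; per-unit burden on buyers = 7.5.
Market B: pre-tax P* = 35, Q* = 384; post-tax Q = 375; per-unit burden on buyers = 9.
Difference: 7.5 vs 9 → market B is larger by 1.5.

Market B, by 1.5.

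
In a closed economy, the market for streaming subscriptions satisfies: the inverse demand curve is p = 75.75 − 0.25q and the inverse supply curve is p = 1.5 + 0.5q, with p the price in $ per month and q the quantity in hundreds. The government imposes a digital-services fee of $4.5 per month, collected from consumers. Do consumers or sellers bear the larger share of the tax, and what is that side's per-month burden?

Sellers bear the larger share: $3 per month.

Inverting to q(p) form: qd = 303 − 4p; qs = 2p − 3.
Before the tax: set 303 − 4p = 2p − 3 → p* = $51, q* = 99.
With the tax collected from consumers, demand (in seller-price terms) shifts: qd = 303 − 4(p + 4.5).
New equilibrium: consumers pay $52.5, sellers receive $48, q = 93. (Wedge: pb − ps = 4.5.)
Per-month burden: consumers $1.5, sellers $3.
Sellers take the larger share because supply is less price-elastic here (demand slope 4 vs supply slope 2).
The less price-elastic side of the market bears the larger share of a per-unit tax.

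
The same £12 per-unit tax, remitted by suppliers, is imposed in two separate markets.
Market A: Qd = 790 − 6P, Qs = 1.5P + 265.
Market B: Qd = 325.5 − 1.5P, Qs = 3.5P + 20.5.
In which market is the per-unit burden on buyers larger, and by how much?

Market A: pre-tax P* = £70, Q* = 370; post-tax Q = 355.6; per-unit burden on buyers = £2.4.
Market B: pre-tax P* = £61, Q* = 234; post-tax Q = 221.4; per-unit burden on buyers = £8.4.
Difference: £2.4 vs £8.4 → market B is larger by £6.

Market B, by £6.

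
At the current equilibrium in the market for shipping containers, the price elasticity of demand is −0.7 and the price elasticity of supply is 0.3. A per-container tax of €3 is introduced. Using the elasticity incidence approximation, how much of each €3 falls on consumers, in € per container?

Incidence ratio: consumers' share ≈ εs / (εs + |εd|) = 0.3 / (0.3 + 0.7) = 0.3.
So consumers bear ≈ 0.3 × €3 = €0.9; producers bear €2.1.

Consumers bear ≈ €0.9 per container.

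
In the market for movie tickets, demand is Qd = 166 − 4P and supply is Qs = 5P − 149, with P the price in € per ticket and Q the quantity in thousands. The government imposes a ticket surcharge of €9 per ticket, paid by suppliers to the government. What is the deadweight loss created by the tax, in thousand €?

Deadweight loss = €90 thousand.

Before the tax: set 166 − 4P = 5P − 149 → P* = €35, Q* = 26.
With the tax collected from suppliers, supply shifts: Qs = 5(P − 9) − 149.
New equilibrium: buyers pay €40, suppliers receive €31, Q = 6. (Wedge: Pb − Ps = 9.)
Quantity falls by |ΔQ| = |26 − 6| = 20.
DWL = ½ · t · |ΔQ| = ½ · 9 · 20 = €90.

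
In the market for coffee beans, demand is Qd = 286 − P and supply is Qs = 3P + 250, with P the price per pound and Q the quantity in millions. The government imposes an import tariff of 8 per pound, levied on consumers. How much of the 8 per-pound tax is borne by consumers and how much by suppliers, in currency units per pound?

Consumers bear 6 per pound; suppliers bear 2 per pound.

Before the tax: set 286 − P = 3P + 250 → P* = 9, Q* = 277.
With the tax collected from consumers, demand (in seller-price terms) shifts: Qd = 286 − (P + 8).
Solving gives Q = 271 with consumers paying 15 and suppliers receiving 7 (the 8 wedge).
Burden on consumers: 6; on suppliers: 2. (They sum to 8.)
The less price-elastic side of the market bears the larger share of a per-unit tax.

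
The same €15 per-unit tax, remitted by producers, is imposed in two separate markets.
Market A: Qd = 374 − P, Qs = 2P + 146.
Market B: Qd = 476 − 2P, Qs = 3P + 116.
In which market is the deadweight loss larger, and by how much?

Market A: pre-tax P* = €76, Q* = 298; post-tax Q = 288; deadweight loss = €75.
Market B: pre-tax P* = €72, Q* = 332; post-tax Q = 314; deadweight loss = €135.
Difference: €75 vs €135 → market B is larger by €60.

Market B, by €60.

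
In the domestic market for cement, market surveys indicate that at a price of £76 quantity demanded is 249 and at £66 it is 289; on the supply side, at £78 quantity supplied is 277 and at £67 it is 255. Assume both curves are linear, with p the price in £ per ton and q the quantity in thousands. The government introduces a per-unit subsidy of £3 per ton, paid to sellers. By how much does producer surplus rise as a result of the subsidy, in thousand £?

Producer surplus rises by £534 thousand.

Demand slope: (289 − 249)/(66 − 76) = -4, so qd = 553 − 4p.
Supply slope: (255 − 277)/(67 − 78) = 2, so qs = 2p + 121.
Without the subsidy, 553 − 4p = 2p + 121 gives 6p = 432, so p* = £72 and q* = 265.
With a per-unit subsidy paid to sellers, each receives p + 3 per unit sold, so supply becomes qs = 2(p + 3) + 121.
Solving gives q = 269 with buyers paying £71 and sellers receiving £74 (the £3 wedge).
ΔPS is the trapezoid between Q = 269 and Q = 265 of height £2: ½ · (265 + 269) · 2 = £534.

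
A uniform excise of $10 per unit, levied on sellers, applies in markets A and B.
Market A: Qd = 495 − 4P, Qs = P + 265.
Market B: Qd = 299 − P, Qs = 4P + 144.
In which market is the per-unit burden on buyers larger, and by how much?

Market B, by $6.

Market A: pre-tax P* = $46, Q* = 311; post-tax Q = 303; per-unit burden on buyers = $2.
Market B: pre-tax P* = $31, Q* = 268; post-tax Q = 260; per-unit burden on buyers = $8.
Difference: $2 vs $8 → market B is larger by $6.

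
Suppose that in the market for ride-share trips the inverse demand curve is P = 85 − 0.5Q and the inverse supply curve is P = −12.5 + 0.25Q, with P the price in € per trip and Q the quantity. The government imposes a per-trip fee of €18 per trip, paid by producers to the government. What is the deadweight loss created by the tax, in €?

Deadweight loss = €216.

Inverting to Q(P) form: Qd = 170 − 2P; Qs = 4P + 50.
Without the tax, 170 − 2P = 4P + 50 gives 6P = 120, so P* = €20 and Q* = 130.
With the tax collected from producers, supply shifts: Qs = 4(P − 18) + 50.
Solving gives Q = 106 with buyers paying €32 and producers receiving €14 (the €18 wedge).
Quantity falls by |ΔQ| = |130 − 106| = 24.
DWL = ½ · t · |ΔQ| = ½ · 18 · 24 = €216.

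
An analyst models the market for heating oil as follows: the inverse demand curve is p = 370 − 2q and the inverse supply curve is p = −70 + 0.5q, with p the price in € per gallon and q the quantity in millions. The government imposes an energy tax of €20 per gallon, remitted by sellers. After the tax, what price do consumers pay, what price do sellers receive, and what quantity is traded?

Consumers pay €34; sellers receive €14; quantity = 168.

Rewrite in direct form: qd = 185 − 0.5p and qs = 2p + 140.
Without the tax, 185 − 0.5p = 2p + 140 gives 2.5p = 45, so p* = €18 and q* = 176.
With the tax collected from sellers, supply shifts: qs = 2(p − 20) + 140.
New equilibrium: consumers pay €34, sellers receive €14, q = 168. (Wedge: pb − ps = 20.)
The less price-elastic side of the market bears the larger share of a per-unit tax.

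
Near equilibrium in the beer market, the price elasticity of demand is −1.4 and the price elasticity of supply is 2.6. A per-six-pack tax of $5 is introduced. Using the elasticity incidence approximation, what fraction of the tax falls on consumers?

Incidence ratio: consumers' share ≈ εs / (εs + |εd|) = 2.6 / (2.6 + 1.4) = 0.65.
Supply is the more elastic side, so consumers bear the larger share.

Consumers' share ≈ 0.65.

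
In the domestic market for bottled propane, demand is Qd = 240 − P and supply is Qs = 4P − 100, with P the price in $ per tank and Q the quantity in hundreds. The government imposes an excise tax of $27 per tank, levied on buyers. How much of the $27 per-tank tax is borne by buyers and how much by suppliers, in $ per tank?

Without the tax, 240 − P = 4P − 100 gives 5P = 340, so P* = $68 and Q* = 172.
With the tax collected from buyers, demand (in seller-price terms) shifts: Qd = 240 − (P + 27).
Solving gives Q = 150.4 with buyers paying $89.6 and suppliers receiving $62.6 (the $27 wedge).
Burden on buyers: $21.6; on suppliers: $5.4. (They sum to $27.)
The less price-elastic side of the market bears the larger share of a per-unit tax.

Buyers bear $21.6 per tank; suppliers bear $5.4 per tank.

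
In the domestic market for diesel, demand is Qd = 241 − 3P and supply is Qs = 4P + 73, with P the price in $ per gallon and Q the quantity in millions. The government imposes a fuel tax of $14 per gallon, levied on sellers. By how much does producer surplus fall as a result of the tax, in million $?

Before the tax: set 241 − 3P = 4P + 73 → P* = $24, Q* = 169.
With the tax collected from sellers, supply shifts: Qs = 4(P − 14) + 73.
New equilibrium: buyers pay $32, sellers receive $18, Q = 145. (Wedge: Pb − Ps = 14.)
ΔPS is the trapezoid between Q = 145 and Q = 169 of height $6: ½ · (169 + 145) · 6 = $942.

Producer surplus falls by $942 million.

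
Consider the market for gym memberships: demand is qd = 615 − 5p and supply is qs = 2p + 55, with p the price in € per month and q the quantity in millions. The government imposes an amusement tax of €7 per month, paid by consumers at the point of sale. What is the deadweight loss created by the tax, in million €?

Deadweight loss = €35 million.

Without the tax, 615 − 5p = 2p + 55 gives 7p = 560, so p* = €80 and q* = 215.
With the tax collected from consumers, demand (in seller-price terms) shifts: qd = 615 − 5(p + 7).
New equilibrium: consumers pay €82, producers receive €75, q = 205. (Wedge: pb − ps = 7.)
Quantity falls by |ΔQ| = |215 − 205| = 10.
DWL = ½ · t · |ΔQ| = ½ · 7 · 10 = €35.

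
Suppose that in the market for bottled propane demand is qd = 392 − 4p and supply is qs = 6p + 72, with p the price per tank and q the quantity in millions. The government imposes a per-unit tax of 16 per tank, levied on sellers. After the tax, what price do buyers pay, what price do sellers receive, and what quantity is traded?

Before the tax: set 392 − 4p = 6p + 72 → p* = 32, q* = 264.
With the tax collected from sellers, supply shifts: qs = 6(p − 16) + 72.
New equilibrium: buyers pay 41.6, sellers receive 25.6, q = 225.6. (Wedge: pb − ps = 16.)

Buyers pay 41.6; sellers receive 25.6; quantity = 225.6.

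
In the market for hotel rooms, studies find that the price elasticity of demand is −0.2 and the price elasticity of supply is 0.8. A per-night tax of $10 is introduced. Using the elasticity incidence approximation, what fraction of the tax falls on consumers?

Consumers' share ≈ 0.8.

Incidence ratio: consumers' share ≈ εs / (εs + |εd|) = 0.8 / (0.8 + 0.2) = 0.8.
Supply is the more elastic side, so consumers bear the larger share.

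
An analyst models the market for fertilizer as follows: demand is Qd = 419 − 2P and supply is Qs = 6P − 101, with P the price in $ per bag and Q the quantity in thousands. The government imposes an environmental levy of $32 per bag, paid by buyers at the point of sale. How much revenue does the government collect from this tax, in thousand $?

Tax revenue = $7712 thousand.

Without the tax, 419 − 2P = 6P − 101 gives 8P = 520, so P* = $65 and Q* = 289.
With the tax collected from buyers, demand (in seller-price terms) shifts: Qd = 419 − 2(P + 32).
Solving gives Q = 241 with buyers paying $89 and producers receiving $57 (the $32 wedge).
Revenue = t · Q = 32 · 241 = $7712.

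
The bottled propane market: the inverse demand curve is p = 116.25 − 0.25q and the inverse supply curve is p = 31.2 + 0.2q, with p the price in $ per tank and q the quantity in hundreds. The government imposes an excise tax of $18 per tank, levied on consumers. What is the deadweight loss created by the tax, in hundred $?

Inverting to q(p) form: qd = 465 − 4p; qs = 5p − 156.
Without the tax, 465 − 4p = 5p − 156 gives 9p = 621, so p* = $69 and q* = 189.
With the tax collected from consumers, demand (in seller-price terms) shifts: qd = 465 − 4(p + 18).
Solving gives q = 149 with consumers paying $79 and sellers receiving $61 (the $18 wedge).
Quantity falls by |ΔQ| = |189 − 149| = 40.
DWL = ½ · t · |ΔQ| = ½ · 18 · 40 = $360.

Deadweight loss = $360 hundred.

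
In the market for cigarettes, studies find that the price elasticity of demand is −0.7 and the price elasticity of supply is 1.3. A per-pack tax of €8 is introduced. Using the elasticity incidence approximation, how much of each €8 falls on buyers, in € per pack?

Incidence ratio: buyers' share ≈ εs / (εs + |εd|) = 1.3 / (1.3 + 0.7) = 0.65.
So buyers bear ≈ 0.65 × €8 = €5.2; producers bear €2.8.

Buyers bear ≈ €5.2 per pack.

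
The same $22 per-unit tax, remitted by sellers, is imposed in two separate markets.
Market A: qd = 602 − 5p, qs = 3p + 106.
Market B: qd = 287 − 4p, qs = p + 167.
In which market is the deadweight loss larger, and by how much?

Market A: pre-tax p* = $62, q* = 292; post-tax q = 250.75; deadweight loss = $453.75.
Market B: pre-tax p* = $24, q* = 191; post-tax q = 173.4; deadweight loss = $193.6.
Difference: $453.75 vs $193.6 → market A is larger by $260.15.

Market A, by $260.15.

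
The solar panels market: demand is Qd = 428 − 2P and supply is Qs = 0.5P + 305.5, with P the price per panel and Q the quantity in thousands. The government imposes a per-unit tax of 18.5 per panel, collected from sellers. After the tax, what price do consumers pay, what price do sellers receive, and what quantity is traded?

Without the tax, 428 − 2P = 0.5P + 305.5 gives 2.5P = 122.5, so P* = 49 and Q* = 330.
With the tax collected from sellers, supply shifts: Qs = 0.5(P − 18.5) + 305.5.
Solving gives Q = 322.6 with consumers paying 52.7 and sellers receiving 34.2 (the 18.5 wedge).
The less price-elastic side of the market bears the larger share of a per-unit tax.

Consumers pay 52.7; sellers receive 34.2; quantity = 322.6.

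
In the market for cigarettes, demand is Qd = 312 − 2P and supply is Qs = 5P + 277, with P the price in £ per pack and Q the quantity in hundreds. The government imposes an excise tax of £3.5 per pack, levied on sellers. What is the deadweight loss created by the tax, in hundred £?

Deadweight loss = £8.75 hundred.

Before the tax: set 312 − 2P = 5P + 277 → P* = £5, Q* = 302.
With the tax collected from sellers, supply shifts: Qs = 5(P − 3.5) + 277.
Solving gives Q = 297 with consumers paying £7.5 and sellers receiving £4 (the £3.5 wedge).
Quantity falls by |ΔQ| = |302 − 297| = 5.
DWL = ½ · t · |ΔQ| = ½ · 3.5 · 5 = £8.75.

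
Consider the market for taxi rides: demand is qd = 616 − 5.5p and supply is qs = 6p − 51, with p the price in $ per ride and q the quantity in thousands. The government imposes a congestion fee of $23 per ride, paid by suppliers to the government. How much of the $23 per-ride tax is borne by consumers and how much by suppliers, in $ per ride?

Without the tax, 616 − 5.5p = 6p − 51 gives 11.5p = 667, so p* = $58 and q* = 297.
With the tax collected from suppliers, supply shifts: qs = 6(p − 23) − 51.
Solving gives q = 231 with consumers paying $70 and suppliers receiving $47 (the $23 wedge).
Burden on consumers: $12; on suppliers: $11. (They sum to $23.)
The less price-elastic side of the market bears the larger share of a per-unit tax.

Consumers bear $12 per ride; suppliers bear $11 per ride.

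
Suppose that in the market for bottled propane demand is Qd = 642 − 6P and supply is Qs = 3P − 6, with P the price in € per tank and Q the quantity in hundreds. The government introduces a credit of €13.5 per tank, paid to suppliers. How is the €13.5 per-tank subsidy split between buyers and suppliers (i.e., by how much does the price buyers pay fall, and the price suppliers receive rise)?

Without the subsidy, 642 − 6P = 3P − 6 gives 9P = 648, so P* = €72 and Q* = 210.
With a per-unit subsidy paid to suppliers, each receives P + 13.5 per unit sold, so supply becomes Qs = 3(P + 13.5) − 6.
Solving gives Q = 237 with buyers paying €67.5 and suppliers receiving €81 (the €13.5 wedge).
Gain to buyers: €4.5; to suppliers: €9. (They sum to €13.5.)

Buyers gain €4.5 per tank; suppliers gain €9 per tank.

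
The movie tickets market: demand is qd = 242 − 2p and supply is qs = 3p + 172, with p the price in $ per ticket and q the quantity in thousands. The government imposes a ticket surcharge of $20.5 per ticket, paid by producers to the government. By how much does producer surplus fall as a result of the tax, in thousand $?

Without the tax, 242 − 2p = 3p + 172 gives 5p = 70, so p* = $14 and q* = 214.
With the tax collected from producers, supply shifts: qs = 3(p − 20.5) + 172.
New equilibrium: consumers pay $26.3, producers receive $5.8, q = 189.4. (Wedge: pb − ps = 20.5.)
ΔPS is the trapezoid between Q = 189.4 and Q = 214 of height $8.2: ½ · (214 + 189.4) · 8.2 = $1653.94.

Producer surplus falls by $1653.94 thousand.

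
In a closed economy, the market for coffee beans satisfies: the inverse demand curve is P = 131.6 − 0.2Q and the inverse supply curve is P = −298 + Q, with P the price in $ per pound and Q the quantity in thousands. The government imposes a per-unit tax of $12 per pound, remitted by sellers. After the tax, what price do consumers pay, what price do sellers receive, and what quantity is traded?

Consumers pay $62; sellers receive $50; quantity = 348.

Inverting to Q(P) form: Qd = 658 − 5P; Qs = P + 298.
Before the tax: set 658 − 5P = P + 298 → P* = $60, Q* = 358.
With the tax collected from sellers, supply shifts: Qs = (P − 12) + 298.
Solving gives Q = 348 with consumers paying $62 and sellers receiving $50 (the $12 wedge).
The less price-elastic side of the market bears the larger share of a per-unit tax.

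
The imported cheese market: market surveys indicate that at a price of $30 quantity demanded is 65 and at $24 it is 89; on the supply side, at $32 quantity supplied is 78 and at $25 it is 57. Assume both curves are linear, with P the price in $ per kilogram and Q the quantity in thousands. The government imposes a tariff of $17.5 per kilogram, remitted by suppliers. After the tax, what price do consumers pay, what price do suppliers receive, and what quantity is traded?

Demand slope: (89 − 65)/(24 − 30) = -4, so Qd = 185 − 4P.
Supply slope: (57 − 78)/(25 − 32) = 3, so Qs = 3P − 18.
Without the tax, 185 − 4P = 3P − 18 gives 7P = 203, so P* = $29 and Q* = 69.
With the tax collected from suppliers, supply shifts: Qs = 3(P − 17.5) − 18.
Solving gives Q = 39 with consumers paying $36.5 and suppliers receiving $19 (the $17.5 wedge).

Consumers pay $36.5; suppliers receive $19; quantity = 39.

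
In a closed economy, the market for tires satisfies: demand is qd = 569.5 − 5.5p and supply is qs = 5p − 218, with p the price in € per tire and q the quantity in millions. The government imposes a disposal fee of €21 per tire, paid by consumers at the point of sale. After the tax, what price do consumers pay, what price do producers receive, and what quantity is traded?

Consumers pay €85; producers receive €64; quantity = 102.

Without the tax, 569.5 − 5.5p = 5p − 218 gives 10.5p = 787.5, so p* = €75 and q* = 157.
With the tax collected from consumers, demand (in seller-price terms) shifts: qd = 569.5 − 5.5(p + 21).
Solving gives q = 102 with consumers paying €85 and producers receiving €64 (the €21 wedge).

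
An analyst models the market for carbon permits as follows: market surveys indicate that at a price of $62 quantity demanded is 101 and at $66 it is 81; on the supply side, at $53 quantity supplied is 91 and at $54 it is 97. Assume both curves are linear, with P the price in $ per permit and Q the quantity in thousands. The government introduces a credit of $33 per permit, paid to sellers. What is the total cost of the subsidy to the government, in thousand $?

Government outlay = $6963 thousand.

Demand slope: (81 − 101)/(66 − 62) = -5, so Qd = 411 − 5P.
Supply slope: (97 − 91)/(54 − 53) = 6, so Qs = 6P − 227.
Without the subsidy, 411 − 5P = 6P − 227 gives 11P = 638, so P* = $58 and Q* = 121.
With a per-unit subsidy paid to sellers, each receives P + 33 per unit sold, so supply becomes Qs = 6(P + 33) − 227.
New equilibrium: buyers pay $40, sellers receive $73, Q = 211. (Wedge: Pb − Ps = −33.)
Outlay = t · Q = 33 · 211 = $6963.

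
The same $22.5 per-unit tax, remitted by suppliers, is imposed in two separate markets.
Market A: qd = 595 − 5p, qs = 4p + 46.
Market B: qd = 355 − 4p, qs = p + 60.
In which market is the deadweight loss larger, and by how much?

Market A: pre-tax p* = $61, q* = 290; post-tax q = 240; deadweight loss = $562.5.
Market B: pre-tax p* = $59, q* = 119; post-tax q = 101; deadweight loss = $202.5.
Difference: $562.5 vs $202.5 → market A is larger by $360.

Market A, by $360.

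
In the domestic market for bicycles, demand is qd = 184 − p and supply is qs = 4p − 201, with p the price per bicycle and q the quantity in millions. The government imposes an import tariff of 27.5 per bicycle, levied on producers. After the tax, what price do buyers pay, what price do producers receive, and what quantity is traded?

Without the tax, 184 − p = 4p − 201 gives 5p = 385, so p* = 77 and q* = 107.
With the tax collected from producers, supply shifts: qs = 4(p − 27.5) − 201.
New equilibrium: buyers pay 99, producers receive 71.5, q = 85. (Wedge: pb − ps = 27.5.)
The less price-elastic side of the market bears the larger share of a per-unit tax.

Buyers pay 99; producers receive 71.5; quantity = 85.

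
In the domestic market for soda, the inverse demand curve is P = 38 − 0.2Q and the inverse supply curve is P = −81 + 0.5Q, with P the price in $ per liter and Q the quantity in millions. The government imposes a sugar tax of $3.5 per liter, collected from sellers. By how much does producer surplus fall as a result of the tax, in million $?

Inverting to Q(P) form: Qd = 190 − 5P; Qs = 2P + 162.
Without the tax, 190 − 5P = 2P + 162 gives 7P = 28, so P* = $4 and Q* = 170.
With the tax collected from sellers, supply shifts: Qs = 2(P − 3.5) + 162.
New equilibrium: buyers pay $5, sellers receive $1.5, Q = 165. (Wedge: Pb − Ps = 3.5.)
ΔPS is the trapezoid between Q = 165 and Q = 170 of height $2.5: ½ · (170 + 165) · 2.5 = $418.75.

Producer surplus falls by $418.75 million.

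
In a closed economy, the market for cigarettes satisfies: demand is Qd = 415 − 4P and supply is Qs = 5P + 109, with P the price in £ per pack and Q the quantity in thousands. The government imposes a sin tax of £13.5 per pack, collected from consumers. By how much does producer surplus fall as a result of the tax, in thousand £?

Producer surplus falls by £1584 thousand.

Without the tax, 415 − 4P = 5P + 109 gives 9P = 306, so P* = £34 and Q* = 279.
With the tax collected from consumers, demand (in seller-price terms) shifts: Qd = 415 − 4(P + 13.5).
Solving gives Q = 249 with consumers paying £41.5 and sellers receiving £28 (the £13.5 wedge).
ΔPS is the trapezoid between Q = 249 and Q = 279 of height £6: ½ · (279 + 249) · 6 = £1584.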